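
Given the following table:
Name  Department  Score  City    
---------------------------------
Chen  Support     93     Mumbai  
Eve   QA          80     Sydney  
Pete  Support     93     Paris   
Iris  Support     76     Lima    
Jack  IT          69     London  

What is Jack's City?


Row 5: Jack
City = London

ANSWER: London


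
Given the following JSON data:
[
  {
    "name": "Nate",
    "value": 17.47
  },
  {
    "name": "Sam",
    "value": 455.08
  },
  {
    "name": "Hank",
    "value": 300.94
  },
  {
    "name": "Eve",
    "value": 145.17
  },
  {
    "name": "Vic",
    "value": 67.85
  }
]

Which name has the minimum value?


Comparing values:
  Nate: 17.47
  Sam: 455.08
  Hank: 300.94
  Eve: 145.17
  Vic: 67.85
Minimum: Nate (17.47)

ANSWER: Nate


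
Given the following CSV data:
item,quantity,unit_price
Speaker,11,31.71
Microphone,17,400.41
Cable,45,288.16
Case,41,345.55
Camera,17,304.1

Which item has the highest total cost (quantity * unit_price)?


Computing row totals:
  Speaker: 348.81
  Microphone: 6806.97
  Cable: 12967.2
  Case: 14167.55
  Camera: 5169.7
Maximum: Case (14167.55)

ANSWER: Case


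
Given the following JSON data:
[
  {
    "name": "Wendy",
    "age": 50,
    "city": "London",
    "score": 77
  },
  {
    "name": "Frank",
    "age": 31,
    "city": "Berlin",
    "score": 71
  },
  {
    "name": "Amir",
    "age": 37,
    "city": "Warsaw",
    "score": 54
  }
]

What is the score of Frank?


Looking up record where name = Frank
Record index: 1
Field 'score' = 71

ANSWER: 71


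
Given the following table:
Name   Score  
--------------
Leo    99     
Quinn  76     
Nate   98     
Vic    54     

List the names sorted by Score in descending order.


Sorting by Score (descending):
  Leo: 99
  Nate: 98
  Quinn: 76
  Vic: 54


ANSWER: Leo, Nate, Quinn, Vic


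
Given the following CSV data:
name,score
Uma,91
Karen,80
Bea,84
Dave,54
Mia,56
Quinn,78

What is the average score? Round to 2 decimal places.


Scores: 91, 80, 84, 54, 56, 78
Sum = 443
Count = 6
Average = 443 / 6 = 73.83

ANSWER: 73.83


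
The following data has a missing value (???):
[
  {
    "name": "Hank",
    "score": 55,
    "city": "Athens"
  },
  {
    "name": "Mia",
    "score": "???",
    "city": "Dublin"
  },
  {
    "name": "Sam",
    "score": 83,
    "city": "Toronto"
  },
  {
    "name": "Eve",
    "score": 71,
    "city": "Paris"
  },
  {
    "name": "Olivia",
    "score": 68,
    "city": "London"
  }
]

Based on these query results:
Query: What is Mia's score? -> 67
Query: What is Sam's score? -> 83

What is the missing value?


The missing value is Mia's score
From query: Mia's score = 67

ANSWER: 67


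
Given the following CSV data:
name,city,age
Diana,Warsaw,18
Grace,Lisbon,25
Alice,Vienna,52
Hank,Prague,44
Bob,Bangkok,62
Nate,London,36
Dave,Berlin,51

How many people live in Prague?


Scanning city column for 'Prague':
  Row 4: Hank -> MATCH
Total matches: 1

ANSWER: 1


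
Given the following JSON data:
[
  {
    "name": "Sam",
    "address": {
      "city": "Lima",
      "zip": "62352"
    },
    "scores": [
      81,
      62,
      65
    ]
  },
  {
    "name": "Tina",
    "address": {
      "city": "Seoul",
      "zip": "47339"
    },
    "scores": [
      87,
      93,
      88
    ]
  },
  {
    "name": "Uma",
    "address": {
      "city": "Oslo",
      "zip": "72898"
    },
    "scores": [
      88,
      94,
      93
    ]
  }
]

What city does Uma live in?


Path: records[2].address.city
Value: Oslo

ANSWER: Oslo


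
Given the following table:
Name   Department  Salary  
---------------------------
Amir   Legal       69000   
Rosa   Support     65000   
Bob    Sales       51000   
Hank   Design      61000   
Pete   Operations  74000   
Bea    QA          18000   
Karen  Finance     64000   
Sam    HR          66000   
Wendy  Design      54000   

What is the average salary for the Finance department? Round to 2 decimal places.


Finance department members:
  Karen: 64000
Sum = 64000
Count = 1
Average = 64000 / 1 = 64000.00

ANSWER: 64000.00


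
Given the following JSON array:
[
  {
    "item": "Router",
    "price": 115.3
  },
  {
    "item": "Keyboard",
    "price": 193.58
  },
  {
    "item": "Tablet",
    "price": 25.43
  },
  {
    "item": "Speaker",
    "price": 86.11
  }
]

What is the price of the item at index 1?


Array index 1 -> Keyboard
price = 193.58

ANSWER: 193.58


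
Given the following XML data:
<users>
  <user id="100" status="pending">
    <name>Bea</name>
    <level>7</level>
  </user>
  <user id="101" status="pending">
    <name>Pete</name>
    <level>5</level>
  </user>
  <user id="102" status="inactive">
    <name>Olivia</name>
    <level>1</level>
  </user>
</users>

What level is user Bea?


Finding user: Bea
<level>7</level>

ANSWER: 7


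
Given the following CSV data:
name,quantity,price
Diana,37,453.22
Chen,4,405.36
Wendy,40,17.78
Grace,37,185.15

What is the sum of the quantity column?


Values in 'quantity' column:
  Row 1: 37
  Row 2: 4
  Row 3: 40
  Row 4: 37
Sum = 37 + 4 + 40 + 37 = 118

ANSWER: 118


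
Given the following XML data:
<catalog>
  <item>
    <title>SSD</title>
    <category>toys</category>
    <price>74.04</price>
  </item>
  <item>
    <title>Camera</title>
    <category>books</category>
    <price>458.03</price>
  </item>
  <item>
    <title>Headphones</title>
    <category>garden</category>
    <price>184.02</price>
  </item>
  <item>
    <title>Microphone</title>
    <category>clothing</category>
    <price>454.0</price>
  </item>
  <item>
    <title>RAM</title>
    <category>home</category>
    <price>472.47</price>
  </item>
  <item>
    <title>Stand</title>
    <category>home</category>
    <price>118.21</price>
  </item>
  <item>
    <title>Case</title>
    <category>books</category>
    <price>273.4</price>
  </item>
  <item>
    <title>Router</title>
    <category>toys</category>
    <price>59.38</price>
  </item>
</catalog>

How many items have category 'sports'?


Scanning <item> elements for <category>sports</category>:
Count: 0

ANSWER: 0


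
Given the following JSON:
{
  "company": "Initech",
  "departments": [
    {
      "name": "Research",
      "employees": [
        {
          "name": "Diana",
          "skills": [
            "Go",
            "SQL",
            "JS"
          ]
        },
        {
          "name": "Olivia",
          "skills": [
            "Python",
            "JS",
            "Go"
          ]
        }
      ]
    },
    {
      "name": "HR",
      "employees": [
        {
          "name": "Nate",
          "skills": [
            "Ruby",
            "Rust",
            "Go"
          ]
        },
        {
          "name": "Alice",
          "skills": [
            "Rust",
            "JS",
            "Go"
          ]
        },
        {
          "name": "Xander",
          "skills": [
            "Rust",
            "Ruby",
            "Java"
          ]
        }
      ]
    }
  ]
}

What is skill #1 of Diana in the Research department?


Path: departments[0].employees[0].skills[0]
Value: Go

ANSWER: Go


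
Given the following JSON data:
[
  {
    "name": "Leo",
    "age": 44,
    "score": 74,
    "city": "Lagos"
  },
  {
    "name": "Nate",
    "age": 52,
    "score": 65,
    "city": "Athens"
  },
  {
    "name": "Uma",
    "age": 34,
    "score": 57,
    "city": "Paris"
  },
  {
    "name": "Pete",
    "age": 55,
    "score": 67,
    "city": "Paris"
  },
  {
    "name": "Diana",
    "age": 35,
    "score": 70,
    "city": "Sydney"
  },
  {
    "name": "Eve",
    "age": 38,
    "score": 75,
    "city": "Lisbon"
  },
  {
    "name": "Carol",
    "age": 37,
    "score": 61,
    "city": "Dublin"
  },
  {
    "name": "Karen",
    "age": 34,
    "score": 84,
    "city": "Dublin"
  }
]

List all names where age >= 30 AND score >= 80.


Checking both conditions:
  Leo (age=44, score=74) -> no
  Nate (age=52, score=65) -> no
  Uma (age=34, score=57) -> no
  Pete (age=55, score=67) -> no
  Diana (age=35, score=70) -> no
  Eve (age=38, score=75) -> no
  Carol (age=37, score=61) -> no
  Karen (age=34, score=84) -> YES


ANSWER: Karen


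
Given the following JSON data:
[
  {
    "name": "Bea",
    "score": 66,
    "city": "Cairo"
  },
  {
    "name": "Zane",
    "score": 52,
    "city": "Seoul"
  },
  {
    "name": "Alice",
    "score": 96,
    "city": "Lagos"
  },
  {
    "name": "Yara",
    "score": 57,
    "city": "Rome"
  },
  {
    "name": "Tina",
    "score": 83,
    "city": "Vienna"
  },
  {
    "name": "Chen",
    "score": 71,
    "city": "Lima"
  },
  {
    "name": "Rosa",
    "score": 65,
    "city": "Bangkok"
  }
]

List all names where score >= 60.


Filtering records where score >= 60:
  Bea (score=66) -> YES
  Zane (score=52) -> no
  Alice (score=96) -> YES
  Yara (score=57) -> no
  Tina (score=83) -> YES
  Chen (score=71) -> YES
  Rosa (score=65) -> YES


ANSWER: Bea, Alice, Tina, Chen, Rosa


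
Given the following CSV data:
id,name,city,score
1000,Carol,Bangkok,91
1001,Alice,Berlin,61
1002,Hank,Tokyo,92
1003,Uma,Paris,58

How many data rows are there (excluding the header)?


Counting rows (excluding header):
Header: id,name,city,score
Data rows: 4

ANSWER: 4


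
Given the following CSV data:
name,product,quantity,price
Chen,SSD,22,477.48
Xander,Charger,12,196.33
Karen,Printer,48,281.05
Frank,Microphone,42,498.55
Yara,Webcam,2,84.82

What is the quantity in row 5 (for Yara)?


Row 5: Yara
Column 'quantity' = 2

ANSWER: 2


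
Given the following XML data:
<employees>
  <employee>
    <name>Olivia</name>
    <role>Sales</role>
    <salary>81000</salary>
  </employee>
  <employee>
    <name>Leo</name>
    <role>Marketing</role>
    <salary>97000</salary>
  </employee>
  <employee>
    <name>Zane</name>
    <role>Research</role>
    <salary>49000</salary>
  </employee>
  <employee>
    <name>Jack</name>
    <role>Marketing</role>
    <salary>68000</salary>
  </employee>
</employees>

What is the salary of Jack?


Searching for <employee> with <name>Jack</name>
Found at position 4
<salary>68000</salary>

ANSWER: 68000


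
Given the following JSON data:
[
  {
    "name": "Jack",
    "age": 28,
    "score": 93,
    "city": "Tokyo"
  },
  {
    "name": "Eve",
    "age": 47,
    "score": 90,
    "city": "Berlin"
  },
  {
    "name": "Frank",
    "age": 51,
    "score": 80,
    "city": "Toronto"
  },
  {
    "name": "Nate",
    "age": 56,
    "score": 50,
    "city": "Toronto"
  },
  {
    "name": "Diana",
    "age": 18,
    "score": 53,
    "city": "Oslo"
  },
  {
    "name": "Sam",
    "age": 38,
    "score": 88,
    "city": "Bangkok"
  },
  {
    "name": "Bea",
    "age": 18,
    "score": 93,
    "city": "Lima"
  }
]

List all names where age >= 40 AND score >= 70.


Checking both conditions:
  Jack (age=28, score=93) -> no
  Eve (age=47, score=90) -> YES
  Frank (age=51, score=80) -> YES
  Nate (age=56, score=50) -> no
  Diana (age=18, score=53) -> no
  Sam (age=38, score=88) -> no
  Bea (age=18, score=93) -> no


ANSWER: Eve, Frank


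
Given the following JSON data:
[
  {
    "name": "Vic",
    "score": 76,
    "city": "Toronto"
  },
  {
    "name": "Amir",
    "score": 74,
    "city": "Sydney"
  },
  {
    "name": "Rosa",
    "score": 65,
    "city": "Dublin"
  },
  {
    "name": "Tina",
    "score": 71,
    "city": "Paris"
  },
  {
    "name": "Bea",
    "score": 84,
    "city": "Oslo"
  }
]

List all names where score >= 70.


Filtering records where score >= 70:
  Vic (score=76) -> YES
  Amir (score=74) -> YES
  Rosa (score=65) -> no
  Tina (score=71) -> YES
  Bea (score=84) -> YES


ANSWER: Vic, Amir, Tina, Bea


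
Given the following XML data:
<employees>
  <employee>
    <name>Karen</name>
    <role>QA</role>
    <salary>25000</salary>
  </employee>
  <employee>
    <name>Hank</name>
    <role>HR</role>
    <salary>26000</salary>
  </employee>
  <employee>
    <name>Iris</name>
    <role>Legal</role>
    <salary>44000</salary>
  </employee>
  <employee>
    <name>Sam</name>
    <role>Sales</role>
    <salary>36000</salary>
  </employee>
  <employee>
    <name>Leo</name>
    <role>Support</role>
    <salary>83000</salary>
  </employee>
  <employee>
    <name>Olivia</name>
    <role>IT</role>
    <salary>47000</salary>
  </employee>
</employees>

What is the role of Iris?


Searching for <employee> with <name>Iris</name>
Found at position 3
<role>Legal</role>

ANSWER: Legal


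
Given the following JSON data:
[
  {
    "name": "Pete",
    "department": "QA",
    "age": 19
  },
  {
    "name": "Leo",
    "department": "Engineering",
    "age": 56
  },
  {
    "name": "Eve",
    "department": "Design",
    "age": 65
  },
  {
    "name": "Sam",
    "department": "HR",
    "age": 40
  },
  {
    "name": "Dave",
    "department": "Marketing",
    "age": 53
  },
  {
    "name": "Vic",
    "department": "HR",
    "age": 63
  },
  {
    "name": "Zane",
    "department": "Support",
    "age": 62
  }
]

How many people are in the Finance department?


Scanning records for department = Finance
  No matches found
Count: 0

ANSWER: 0


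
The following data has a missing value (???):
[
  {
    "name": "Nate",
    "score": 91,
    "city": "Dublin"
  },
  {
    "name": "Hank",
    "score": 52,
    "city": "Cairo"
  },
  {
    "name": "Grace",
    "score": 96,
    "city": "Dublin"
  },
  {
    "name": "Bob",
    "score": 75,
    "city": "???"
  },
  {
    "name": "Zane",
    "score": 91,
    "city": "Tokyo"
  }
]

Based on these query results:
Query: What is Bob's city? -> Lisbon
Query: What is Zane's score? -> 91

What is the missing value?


The missing value is Bob's city
From query: Bob's city = Lisbon

ANSWER: Lisbon


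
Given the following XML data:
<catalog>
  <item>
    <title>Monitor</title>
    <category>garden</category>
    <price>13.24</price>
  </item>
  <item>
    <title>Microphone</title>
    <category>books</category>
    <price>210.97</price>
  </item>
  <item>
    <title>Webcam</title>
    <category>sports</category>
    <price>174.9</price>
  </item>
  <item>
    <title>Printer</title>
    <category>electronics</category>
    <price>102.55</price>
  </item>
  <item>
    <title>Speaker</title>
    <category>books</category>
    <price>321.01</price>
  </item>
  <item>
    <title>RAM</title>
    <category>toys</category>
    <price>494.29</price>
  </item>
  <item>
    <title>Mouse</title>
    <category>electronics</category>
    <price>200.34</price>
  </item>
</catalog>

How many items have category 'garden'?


Scanning <item> elements for <category>garden</category>:
  Item 1: Monitor -> MATCH
Count: 1

ANSWER: 1


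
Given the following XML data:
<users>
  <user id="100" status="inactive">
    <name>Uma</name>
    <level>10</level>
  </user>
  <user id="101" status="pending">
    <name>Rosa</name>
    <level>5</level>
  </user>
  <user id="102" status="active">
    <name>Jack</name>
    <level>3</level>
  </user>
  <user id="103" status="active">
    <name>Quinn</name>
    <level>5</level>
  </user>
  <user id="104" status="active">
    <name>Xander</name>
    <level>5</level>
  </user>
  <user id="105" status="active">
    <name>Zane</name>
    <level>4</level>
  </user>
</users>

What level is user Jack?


Finding user: Jack
<level>3</level>

ANSWER: 3


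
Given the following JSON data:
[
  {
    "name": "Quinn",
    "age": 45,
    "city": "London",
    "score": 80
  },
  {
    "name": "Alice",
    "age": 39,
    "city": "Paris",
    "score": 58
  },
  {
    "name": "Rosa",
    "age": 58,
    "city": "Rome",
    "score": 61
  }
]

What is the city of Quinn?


Looking up record where name = Quinn
Record index: 0
Field 'city' = London

ANSWER: London


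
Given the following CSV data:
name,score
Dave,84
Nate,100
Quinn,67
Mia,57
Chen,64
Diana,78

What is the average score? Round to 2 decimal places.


Scores: 84, 100, 67, 57, 64, 78
Sum = 450
Count = 6
Average = 450 / 6 = 75.00

ANSWER: 75.00


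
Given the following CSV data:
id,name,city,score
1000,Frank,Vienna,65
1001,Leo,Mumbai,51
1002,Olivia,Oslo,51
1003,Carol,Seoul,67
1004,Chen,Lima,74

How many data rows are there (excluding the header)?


Counting rows (excluding header):
Header: id,name,city,score
Data rows: 5

ANSWER: 5


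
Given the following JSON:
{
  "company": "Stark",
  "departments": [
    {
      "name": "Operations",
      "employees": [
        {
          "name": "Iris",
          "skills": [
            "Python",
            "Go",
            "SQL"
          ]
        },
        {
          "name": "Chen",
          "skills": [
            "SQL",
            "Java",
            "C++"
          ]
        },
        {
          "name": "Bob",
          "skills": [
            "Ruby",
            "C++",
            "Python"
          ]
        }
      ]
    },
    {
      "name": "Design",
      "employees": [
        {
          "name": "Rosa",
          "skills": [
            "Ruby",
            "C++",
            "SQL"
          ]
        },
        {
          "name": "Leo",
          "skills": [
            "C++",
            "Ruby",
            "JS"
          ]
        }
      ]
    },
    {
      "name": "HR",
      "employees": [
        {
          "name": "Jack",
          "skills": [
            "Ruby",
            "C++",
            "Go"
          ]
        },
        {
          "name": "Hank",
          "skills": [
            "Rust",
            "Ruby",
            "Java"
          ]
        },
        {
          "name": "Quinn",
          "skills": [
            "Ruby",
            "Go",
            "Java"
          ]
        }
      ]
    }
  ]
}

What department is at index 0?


Path: departments[0].name
Value: Operations

ANSWER: Operations


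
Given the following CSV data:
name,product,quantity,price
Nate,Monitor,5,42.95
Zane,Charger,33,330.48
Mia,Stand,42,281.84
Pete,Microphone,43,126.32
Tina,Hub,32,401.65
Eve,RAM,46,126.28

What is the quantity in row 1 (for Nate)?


Row 1: Nate
Column 'quantity' = 5

ANSWER: 5


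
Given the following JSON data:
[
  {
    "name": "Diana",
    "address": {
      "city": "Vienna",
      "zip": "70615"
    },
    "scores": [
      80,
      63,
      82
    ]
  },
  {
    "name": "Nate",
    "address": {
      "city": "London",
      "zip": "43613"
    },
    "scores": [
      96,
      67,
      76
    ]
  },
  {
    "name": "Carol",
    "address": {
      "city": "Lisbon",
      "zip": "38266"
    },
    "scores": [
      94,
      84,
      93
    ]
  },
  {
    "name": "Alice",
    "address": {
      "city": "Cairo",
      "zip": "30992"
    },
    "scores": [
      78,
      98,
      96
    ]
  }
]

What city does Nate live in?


Path: records[1].address.city
Value: London

ANSWER: London


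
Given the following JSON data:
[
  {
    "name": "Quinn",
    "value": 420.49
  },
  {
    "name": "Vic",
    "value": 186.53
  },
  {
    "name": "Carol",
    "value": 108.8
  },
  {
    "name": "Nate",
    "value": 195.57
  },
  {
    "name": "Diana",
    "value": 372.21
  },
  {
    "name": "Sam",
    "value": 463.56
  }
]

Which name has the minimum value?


Comparing values:
  Quinn: 420.49
  Vic: 186.53
  Carol: 108.8
  Nate: 195.57
  Diana: 372.21
  Sam: 463.56
Minimum: Carol (108.8)

ANSWER: Carol


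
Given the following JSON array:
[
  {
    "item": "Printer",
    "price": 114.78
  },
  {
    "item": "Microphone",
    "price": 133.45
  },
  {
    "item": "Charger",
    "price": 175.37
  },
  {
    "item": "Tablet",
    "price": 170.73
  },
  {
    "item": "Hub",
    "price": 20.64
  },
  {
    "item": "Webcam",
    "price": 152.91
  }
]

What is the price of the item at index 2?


Array index 2 -> Charger
price = 175.37

ANSWER: 175.37


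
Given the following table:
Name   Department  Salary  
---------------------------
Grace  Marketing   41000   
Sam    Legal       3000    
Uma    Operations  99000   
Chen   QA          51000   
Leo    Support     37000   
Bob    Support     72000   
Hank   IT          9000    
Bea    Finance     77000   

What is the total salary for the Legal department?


Legal department members:
  Sam: 3000
Total = 3000 = 3000

ANSWER: 3000


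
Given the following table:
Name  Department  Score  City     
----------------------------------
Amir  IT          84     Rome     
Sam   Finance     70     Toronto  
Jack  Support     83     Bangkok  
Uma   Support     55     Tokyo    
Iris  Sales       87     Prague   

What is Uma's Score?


Row 4: Uma
Score = 55

ANSWER: 55


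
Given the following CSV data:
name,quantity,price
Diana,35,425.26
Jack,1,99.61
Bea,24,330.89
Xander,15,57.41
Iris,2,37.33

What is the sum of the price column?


Values in 'price' column:
  Row 1: 425.26
  Row 2: 99.61
  Row 3: 330.89
  Row 4: 57.41
  Row 5: 37.33
Sum = 425.26 + 99.61 + 330.89 + 57.41 + 37.33 = 950.5

ANSWER: 950.5


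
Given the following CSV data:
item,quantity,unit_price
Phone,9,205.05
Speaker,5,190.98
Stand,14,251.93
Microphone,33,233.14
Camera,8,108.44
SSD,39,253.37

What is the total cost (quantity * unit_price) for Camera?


Row: Camera
quantity = 8
unit_price = 108.44
total = 8 * 108.44 = 867.52

ANSWER: 867.52


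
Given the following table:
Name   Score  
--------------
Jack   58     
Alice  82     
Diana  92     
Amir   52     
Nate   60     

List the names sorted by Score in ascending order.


Sorting by Score (ascending):
  Amir: 52
  Jack: 58
  Nate: 60
  Alice: 82
  Diana: 92


ANSWER: Amir, Jack, Nate, Alice, Diana


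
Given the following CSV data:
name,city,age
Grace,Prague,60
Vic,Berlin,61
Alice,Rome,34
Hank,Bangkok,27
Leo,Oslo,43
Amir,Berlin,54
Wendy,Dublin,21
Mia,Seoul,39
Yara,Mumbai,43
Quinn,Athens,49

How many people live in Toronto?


Scanning city column for 'Toronto':
Total matches: 0

ANSWER: 0


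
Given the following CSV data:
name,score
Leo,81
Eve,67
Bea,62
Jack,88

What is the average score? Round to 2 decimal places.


Scores: 81, 67, 62, 88
Sum = 298
Count = 4
Average = 298 / 4 = 74.50

ANSWER: 74.50


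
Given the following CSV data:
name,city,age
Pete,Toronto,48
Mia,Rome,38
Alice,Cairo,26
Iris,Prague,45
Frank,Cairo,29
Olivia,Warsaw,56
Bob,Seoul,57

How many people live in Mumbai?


Scanning city column for 'Mumbai':
Total matches: 0

ANSWER: 0


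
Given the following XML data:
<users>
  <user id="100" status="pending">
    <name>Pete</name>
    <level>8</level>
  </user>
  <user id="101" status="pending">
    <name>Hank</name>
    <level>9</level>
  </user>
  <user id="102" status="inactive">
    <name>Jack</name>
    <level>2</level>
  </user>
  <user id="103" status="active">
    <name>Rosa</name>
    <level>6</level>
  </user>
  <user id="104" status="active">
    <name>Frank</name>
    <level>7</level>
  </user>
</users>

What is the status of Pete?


Finding user with name = Pete
user id="100" status="pending"

ANSWER: pending


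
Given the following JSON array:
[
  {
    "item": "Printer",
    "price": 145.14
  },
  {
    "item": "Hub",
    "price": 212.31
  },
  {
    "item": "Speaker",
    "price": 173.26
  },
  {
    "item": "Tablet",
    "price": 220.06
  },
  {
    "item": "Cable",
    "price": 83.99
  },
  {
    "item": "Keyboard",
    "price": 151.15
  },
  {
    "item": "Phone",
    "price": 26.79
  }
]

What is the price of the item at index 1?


Array index 1 -> Hub
price = 212.31

ANSWER: 212.31


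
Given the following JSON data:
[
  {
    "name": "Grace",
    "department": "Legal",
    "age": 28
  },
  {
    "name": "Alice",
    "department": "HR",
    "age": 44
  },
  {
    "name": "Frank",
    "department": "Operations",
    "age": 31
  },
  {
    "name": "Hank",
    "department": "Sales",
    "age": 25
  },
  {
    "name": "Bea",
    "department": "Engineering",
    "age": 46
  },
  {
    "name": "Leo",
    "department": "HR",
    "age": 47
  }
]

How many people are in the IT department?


Scanning records for department = IT
  No matches found
Count: 0

ANSWER: 0


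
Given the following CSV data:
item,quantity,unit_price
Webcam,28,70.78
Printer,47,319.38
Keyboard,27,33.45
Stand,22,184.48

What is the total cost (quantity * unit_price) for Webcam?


Row: Webcam
quantity = 28
unit_price = 70.78
total = 28 * 70.78 = 1981.84

ANSWER: 1981.84


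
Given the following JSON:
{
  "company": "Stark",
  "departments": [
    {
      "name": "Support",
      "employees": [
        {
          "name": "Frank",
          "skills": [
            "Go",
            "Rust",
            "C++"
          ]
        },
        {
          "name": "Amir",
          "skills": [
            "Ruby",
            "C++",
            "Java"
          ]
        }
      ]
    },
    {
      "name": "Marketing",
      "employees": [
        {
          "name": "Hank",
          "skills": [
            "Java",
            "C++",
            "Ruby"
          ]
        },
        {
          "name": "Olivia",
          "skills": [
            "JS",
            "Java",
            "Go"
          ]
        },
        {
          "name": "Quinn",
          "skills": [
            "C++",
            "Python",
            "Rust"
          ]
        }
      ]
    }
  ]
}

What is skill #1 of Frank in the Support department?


Path: departments[0].employees[0].skills[0]
Value: Go

ANSWER: Go


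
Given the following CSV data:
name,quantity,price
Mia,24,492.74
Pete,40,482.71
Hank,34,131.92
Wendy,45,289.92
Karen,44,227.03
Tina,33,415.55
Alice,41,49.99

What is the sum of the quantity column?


Values in 'quantity' column:
  Row 1: 24
  Row 2: 40
  Row 3: 34
  Row 4: 45
  Row 5: 44
  Row 6: 33
  Row 7: 41
Sum = 24 + 40 + 34 + 45 + 44 + 33 + 41 = 261

ANSWER: 261


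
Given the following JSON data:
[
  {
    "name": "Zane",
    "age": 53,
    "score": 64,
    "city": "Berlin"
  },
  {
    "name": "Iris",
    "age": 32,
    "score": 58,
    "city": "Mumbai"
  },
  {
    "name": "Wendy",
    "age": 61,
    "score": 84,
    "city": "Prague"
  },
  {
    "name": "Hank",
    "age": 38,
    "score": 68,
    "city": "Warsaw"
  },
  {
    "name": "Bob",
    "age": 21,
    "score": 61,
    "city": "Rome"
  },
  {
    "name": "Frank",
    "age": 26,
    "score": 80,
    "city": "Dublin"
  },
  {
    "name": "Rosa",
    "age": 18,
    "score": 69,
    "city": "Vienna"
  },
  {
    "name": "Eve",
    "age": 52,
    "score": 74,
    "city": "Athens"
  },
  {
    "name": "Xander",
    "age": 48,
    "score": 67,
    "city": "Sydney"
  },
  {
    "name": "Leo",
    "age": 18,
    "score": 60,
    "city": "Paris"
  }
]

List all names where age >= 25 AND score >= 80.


Checking both conditions:
  Zane (age=53, score=64) -> no
  Iris (age=32, score=58) -> no
  Wendy (age=61, score=84) -> YES
  Hank (age=38, score=68) -> no
  Bob (age=21, score=61) -> no
  Frank (age=26, score=80) -> YES
  Rosa (age=18, score=69) -> no
  Eve (age=52, score=74) -> no
  Xander (age=48, score=67) -> no
  Leo (age=18, score=60) -> no


ANSWER: Wendy, Frank


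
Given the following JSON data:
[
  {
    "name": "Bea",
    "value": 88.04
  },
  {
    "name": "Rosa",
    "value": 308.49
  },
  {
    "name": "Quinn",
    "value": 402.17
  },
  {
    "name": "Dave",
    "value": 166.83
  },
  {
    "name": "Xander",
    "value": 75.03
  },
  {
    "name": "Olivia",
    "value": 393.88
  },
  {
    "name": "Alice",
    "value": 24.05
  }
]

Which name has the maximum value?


Comparing values:
  Bea: 88.04
  Rosa: 308.49
  Quinn: 402.17
  Dave: 166.83
  Xander: 75.03
  Olivia: 393.88
  Alice: 24.05
Maximum: Quinn (402.17)

ANSWER: Quinn


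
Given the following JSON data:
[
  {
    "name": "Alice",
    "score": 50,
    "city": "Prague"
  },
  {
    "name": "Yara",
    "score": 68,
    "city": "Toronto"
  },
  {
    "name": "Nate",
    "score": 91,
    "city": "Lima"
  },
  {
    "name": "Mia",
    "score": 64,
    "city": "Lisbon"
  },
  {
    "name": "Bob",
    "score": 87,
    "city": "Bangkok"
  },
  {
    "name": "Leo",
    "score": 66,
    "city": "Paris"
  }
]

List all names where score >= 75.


Filtering records where score >= 75:
  Alice (score=50) -> no
  Yara (score=68) -> no
  Nate (score=91) -> YES
  Mia (score=64) -> no
  Bob (score=87) -> YES
  Leo (score=66) -> no


ANSWER: Nate, Bob


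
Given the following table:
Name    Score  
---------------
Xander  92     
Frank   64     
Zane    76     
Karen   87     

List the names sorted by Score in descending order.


Sorting by Score (descending):
  Xander: 92
  Karen: 87
  Zane: 76
  Frank: 64


ANSWER: Xander, Karen, Zane, Frank


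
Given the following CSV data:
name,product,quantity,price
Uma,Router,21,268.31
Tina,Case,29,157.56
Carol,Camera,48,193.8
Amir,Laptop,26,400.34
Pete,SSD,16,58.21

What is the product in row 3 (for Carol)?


Row 3: Carol
Column 'product' = Camera

ANSWER: Camera


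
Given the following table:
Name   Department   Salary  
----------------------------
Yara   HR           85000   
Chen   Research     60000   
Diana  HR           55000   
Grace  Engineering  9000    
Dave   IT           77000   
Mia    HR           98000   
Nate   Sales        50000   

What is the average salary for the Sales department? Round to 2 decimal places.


Sales department members:
  Nate: 50000
Sum = 50000
Count = 1
Average = 50000 / 1 = 50000.00

ANSWER: 50000.00


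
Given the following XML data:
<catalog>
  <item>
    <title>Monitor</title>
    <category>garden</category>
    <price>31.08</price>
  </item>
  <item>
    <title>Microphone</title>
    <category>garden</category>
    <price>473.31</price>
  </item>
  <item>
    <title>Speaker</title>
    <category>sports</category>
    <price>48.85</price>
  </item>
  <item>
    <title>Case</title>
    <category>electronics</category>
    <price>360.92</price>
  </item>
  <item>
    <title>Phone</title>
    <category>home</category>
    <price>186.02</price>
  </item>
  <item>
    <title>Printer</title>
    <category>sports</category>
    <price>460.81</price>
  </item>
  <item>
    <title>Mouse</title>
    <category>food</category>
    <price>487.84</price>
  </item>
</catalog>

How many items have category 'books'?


Scanning <item> elements for <category>books</category>:
Count: 0

ANSWER: 0


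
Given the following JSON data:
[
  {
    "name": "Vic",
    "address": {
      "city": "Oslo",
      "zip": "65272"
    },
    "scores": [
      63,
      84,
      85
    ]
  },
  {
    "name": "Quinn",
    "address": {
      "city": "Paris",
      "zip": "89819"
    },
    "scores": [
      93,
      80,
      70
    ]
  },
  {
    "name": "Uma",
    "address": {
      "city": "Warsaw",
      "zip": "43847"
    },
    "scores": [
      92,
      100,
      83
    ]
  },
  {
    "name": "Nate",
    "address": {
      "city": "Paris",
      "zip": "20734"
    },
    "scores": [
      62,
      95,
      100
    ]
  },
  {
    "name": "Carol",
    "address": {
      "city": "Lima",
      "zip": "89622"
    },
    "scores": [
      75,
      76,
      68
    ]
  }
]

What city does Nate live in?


Path: records[3].address.city
Value: Paris

ANSWER: Paris


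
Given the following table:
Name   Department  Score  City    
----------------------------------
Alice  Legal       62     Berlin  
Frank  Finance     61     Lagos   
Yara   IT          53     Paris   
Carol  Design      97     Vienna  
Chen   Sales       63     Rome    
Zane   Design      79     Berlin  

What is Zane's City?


Row 6: Zane
City = Berlin

ANSWER: Berlin


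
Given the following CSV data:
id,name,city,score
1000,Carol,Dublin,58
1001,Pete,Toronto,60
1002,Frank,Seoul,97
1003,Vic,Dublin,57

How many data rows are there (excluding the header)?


Counting rows (excluding header):
Header: id,name,city,score
Data rows: 4

ANSWER: 4


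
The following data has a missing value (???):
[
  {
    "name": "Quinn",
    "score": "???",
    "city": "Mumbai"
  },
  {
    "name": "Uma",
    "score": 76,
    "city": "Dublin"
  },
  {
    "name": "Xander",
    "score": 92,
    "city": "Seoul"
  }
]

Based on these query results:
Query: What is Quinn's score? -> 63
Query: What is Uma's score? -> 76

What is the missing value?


The missing value is Quinn's score
From query: Quinn's score = 63

ANSWER: 63


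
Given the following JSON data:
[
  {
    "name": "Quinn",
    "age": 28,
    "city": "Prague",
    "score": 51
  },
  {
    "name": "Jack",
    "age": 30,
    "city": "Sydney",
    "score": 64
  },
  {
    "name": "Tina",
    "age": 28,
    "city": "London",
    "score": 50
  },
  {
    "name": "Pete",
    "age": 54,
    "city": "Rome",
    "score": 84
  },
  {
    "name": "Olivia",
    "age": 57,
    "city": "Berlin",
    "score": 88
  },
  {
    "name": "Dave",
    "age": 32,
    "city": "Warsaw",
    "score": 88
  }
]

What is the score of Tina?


Looking up record where name = Tina
Record index: 2
Field 'score' = 50

ANSWER: 50


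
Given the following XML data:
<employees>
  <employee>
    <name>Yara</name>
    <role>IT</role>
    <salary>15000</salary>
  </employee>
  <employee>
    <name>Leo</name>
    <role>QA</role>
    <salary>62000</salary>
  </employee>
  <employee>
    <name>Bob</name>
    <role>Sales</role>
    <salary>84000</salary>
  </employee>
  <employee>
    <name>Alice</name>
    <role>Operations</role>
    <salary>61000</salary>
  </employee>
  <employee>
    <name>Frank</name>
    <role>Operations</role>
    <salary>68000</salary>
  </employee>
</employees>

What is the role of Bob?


Searching for <employee> with <name>Bob</name>
Found at position 3
<role>Sales</role>

ANSWER: Sales


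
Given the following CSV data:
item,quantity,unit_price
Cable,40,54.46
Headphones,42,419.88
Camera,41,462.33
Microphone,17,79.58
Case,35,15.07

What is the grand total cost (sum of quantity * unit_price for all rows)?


Computing row totals:
  Cable: 40 * 54.46 = 2178.4
  Headphones: 42 * 419.88 = 17634.96
  Camera: 41 * 462.33 = 18955.53
  Microphone: 17 * 79.58 = 1352.86
  Case: 35 * 15.07 = 527.45
Grand total = 2178.4 + 17634.96 + 18955.53 + 1352.86 + 527.45 = 40649.2

ANSWER: 40649.2


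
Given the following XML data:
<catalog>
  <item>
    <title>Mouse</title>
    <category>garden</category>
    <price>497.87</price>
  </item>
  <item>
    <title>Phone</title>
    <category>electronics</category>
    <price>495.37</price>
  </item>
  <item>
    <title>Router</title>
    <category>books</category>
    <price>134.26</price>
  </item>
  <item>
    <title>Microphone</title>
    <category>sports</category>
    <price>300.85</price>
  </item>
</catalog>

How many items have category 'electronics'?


Scanning <item> elements for <category>electronics</category>:
  Item 2: Phone -> MATCH
Count: 1

ANSWER: 1


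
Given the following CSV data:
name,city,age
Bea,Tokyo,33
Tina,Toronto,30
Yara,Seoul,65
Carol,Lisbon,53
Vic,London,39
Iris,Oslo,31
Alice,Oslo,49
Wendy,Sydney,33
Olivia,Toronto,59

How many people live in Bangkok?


Scanning city column for 'Bangkok':
Total matches: 0

ANSWER: 0


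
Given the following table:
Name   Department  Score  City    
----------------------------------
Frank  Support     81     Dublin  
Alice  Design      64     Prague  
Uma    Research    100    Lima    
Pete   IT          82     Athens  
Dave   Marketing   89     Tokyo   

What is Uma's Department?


Row 3: Uma
Department = Research

ANSWER: Research


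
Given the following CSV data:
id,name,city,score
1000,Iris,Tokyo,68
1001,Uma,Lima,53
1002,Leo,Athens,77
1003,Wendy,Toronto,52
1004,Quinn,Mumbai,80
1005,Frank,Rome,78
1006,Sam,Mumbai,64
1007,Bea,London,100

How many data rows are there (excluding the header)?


Counting rows (excluding header):
Header: id,name,city,score
Data rows: 8

ANSWER: 8


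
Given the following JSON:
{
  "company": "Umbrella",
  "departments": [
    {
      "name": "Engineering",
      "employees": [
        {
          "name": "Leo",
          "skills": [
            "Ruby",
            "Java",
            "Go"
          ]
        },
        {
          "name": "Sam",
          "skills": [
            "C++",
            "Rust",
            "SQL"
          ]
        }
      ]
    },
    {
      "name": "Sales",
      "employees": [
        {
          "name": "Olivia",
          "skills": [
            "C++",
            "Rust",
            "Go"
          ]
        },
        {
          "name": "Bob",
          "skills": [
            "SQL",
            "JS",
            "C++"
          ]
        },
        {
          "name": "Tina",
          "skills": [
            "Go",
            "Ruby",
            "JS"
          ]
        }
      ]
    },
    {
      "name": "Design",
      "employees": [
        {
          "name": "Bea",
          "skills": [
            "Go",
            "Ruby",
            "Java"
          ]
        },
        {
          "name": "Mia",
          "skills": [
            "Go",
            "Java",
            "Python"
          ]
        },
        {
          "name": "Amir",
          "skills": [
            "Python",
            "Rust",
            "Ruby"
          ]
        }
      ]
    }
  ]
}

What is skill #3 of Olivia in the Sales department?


Path: departments[1].employees[0].skills[2]
Value: Go

ANSWER: Go


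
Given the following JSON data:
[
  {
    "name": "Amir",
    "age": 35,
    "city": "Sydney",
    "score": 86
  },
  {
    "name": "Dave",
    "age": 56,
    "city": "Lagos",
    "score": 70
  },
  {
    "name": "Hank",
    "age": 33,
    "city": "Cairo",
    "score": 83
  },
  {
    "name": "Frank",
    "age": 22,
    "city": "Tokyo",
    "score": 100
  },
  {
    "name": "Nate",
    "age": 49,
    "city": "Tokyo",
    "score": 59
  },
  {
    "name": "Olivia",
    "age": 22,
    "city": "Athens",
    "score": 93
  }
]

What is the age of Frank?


Looking up record where name = Frank
Record index: 3
Field 'age' = 22

ANSWER: 22


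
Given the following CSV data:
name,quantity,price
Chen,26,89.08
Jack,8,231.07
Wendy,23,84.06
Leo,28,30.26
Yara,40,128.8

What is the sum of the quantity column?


Values in 'quantity' column:
  Row 1: 26
  Row 2: 8
  Row 3: 23
  Row 4: 28
  Row 5: 40
Sum = 26 + 8 + 23 + 28 + 40 = 125

ANSWER: 125


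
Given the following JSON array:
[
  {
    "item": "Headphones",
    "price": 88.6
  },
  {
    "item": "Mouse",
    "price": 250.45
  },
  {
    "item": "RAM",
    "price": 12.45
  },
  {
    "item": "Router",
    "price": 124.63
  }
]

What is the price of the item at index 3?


Array index 3 -> Router
price = 124.63

ANSWER: 124.63


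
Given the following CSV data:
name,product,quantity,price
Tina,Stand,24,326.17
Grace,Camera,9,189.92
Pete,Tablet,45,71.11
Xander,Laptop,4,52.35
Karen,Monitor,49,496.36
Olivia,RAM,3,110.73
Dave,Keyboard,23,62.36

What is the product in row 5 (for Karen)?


Row 5: Karen
Column 'product' = Monitor

ANSWER: Monitor


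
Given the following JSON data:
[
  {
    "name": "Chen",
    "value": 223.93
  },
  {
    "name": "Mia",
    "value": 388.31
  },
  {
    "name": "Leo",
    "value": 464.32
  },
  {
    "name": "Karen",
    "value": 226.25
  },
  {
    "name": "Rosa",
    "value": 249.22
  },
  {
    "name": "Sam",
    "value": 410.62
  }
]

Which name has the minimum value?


Comparing values:
  Chen: 223.93
  Mia: 388.31
  Leo: 464.32
  Karen: 226.25
  Rosa: 249.22
  Sam: 410.62
Minimum: Chen (223.93)

ANSWER: Chen


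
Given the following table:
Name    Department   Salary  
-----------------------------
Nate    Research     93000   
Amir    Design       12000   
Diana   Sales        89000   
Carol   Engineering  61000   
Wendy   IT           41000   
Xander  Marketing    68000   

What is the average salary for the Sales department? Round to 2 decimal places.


Sales department members:
  Diana: 89000
Sum = 89000
Count = 1
Average = 89000 / 1 = 89000.00

ANSWER: 89000.00


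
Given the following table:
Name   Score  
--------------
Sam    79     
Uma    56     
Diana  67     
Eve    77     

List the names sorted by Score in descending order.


Sorting by Score (descending):
  Sam: 79
  Eve: 77
  Diana: 67
  Uma: 56


ANSWER: Sam, Eve, Diana, Uma


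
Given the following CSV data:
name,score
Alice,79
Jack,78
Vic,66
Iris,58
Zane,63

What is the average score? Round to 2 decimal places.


Scores: 79, 78, 66, 58, 63
Sum = 344
Count = 5
Average = 344 / 5 = 68.80

ANSWER: 68.80
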